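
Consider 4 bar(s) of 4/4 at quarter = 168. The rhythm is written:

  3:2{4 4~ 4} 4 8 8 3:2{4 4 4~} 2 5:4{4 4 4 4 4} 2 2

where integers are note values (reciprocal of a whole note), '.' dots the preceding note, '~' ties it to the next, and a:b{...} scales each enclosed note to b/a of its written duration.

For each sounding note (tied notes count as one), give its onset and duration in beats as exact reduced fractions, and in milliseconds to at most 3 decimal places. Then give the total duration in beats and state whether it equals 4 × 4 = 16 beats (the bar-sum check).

1) 0.0ms=0b +238.095ms=2/3b
2) 238.095ms=2/3b +476.19ms=4/3b
3) 714.286ms=2b +357.143ms=1b
4) 1071.429ms=3b +178.571ms=1/2b
5) 1250.0ms=7/2b +178.571ms=1/2b
6) 1428.571ms=4b +238.095ms=2/3b
7) 1666.667ms=14/3b +238.095ms=2/3b
8) 1904.762ms=16/3b +952.381ms=8/3b
9) 2857.143ms=8b +285.714ms=4/5b
10) 3142.857ms=44/5b +285.714ms=4/5b
11) 3428.571ms=48/5b +285.714ms=4/5b
12) 3714.286ms=52/5b +285.714ms=4/5b
13) 4000.0ms=56/5b +285.714ms=4/5b
14) 4285.714ms=12b +714.286ms=2b
15) 5000.0ms=14b +714.286ms=2b
Σ=16b of 16 (168bpm 4/4) — PASS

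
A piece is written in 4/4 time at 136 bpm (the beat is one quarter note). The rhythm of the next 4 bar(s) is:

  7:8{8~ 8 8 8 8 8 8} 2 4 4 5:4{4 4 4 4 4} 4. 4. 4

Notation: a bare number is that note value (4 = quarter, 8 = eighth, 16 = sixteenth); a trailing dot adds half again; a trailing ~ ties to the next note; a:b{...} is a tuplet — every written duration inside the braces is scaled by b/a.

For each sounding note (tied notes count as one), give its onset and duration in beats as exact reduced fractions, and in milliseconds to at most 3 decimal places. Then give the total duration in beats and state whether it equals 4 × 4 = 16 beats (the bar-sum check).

1) 0.0ms=0b +504.202ms=8/7b
2) 504.202ms=8/7b +252.101ms=4/7b
3) 756.303ms=12/7b +252.101ms=4/7b
4) 1008.403ms=16/7b +252.101ms=4/7b
5) 1260.504ms=20/7b +252.101ms=4/7b
6) 1512.605ms=24/7b +252.101ms=4/7b
7) 1764.706ms=4b +882.353ms=2b
8) 2647.059ms=6b +441.176ms=1b
9) 3088.235ms=7b +441.176ms=1b
10) 3529.412ms=8b +352.941ms=4/5b
11) 3882.353ms=44/5b +352.941ms=4/5b
12) 4235.294ms=48/5b +352.941ms=4/5b
13) 4588.235ms=52/5b +352.941ms=4/5b
14) 4941.176ms=56/5b +352.941ms=4/5b
15) 5294.118ms=12b +661.765ms=3/2b
16) 5955.882ms=27/2b +661.765ms=3/2b
17) 6617.647ms=15b +441.176ms=1b
Σ=16b of 16 (136bpm 4/4) — PASS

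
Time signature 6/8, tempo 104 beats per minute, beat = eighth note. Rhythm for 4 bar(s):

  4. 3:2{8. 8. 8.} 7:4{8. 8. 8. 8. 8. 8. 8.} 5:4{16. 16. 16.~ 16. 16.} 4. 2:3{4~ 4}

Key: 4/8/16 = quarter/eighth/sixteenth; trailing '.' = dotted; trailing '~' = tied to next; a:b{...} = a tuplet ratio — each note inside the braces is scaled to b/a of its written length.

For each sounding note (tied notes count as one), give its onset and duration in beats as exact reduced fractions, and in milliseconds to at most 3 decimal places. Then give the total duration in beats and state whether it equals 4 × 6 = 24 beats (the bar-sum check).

1) 0.0ms=0b +1730.769ms=3b
2) 1730.769ms=3b +576.923ms=1b
3) 2307.692ms=4b +576.923ms=1b
4) 2884.615ms=5b +576.923ms=1b
5) 3461.538ms=6b +494.505ms=6/7b
6) 3956.044ms=48/7b +494.505ms=6/7b
7) 4450.549ms=54/7b +494.505ms=6/7b
8) 4945.055ms=60/7b +494.505ms=6/7b
9) 5439.56ms=66/7b +494.505ms=6/7b
10) 5934.066ms=72/7b +494.505ms=6/7b
11) 6428.571ms=78/7b +494.505ms=6/7b
12) 6923.077ms=12b +346.154ms=3/5b
13) 7269.231ms=63/5b +346.154ms=3/5b
14) 7615.385ms=66/5b +692.308ms=6/5b
15) 8307.692ms=72/5b +346.154ms=3/5b
16) 8653.846ms=15b +1730.769ms=3b
17) 10384.615ms=18b +3461.538ms=6b
Σ=24b of 24 (104bpm 6/8) — PASS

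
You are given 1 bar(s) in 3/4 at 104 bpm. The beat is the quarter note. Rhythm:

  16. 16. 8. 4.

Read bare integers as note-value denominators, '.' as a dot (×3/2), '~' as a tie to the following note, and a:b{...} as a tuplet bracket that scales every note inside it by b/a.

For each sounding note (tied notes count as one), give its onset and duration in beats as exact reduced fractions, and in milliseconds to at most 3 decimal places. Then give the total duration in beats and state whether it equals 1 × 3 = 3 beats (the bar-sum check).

1) 0.0ms=0b +216.346ms=3/8b
2) 216.346ms=3/8b +216.346ms=3/8b
3) 432.692ms=3/4b +432.692ms=3/4b
4) 865.385ms=3/2b +865.385ms=3/2b
Σ=3b of 3 (104bpm 3/4) — PASS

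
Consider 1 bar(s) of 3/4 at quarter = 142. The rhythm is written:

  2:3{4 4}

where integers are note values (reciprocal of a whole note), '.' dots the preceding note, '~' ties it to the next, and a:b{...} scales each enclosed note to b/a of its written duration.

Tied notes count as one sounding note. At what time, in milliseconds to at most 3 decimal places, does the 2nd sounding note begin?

note 2 onset = 3/2b = 633.803ms

1. 0.0ms @ 0 + 633.803ms (3/2)
2. 633.803ms @ 3/2 + 633.803ms (3/2)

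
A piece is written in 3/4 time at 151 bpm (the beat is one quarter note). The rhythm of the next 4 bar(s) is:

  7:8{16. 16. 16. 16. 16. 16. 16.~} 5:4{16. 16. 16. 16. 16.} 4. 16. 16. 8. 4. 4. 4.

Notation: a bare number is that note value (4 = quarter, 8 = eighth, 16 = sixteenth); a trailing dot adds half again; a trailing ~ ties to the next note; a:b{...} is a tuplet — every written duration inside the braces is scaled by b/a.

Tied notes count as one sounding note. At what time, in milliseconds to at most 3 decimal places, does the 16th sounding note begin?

note 16 onset = 15/2b = 2980.132ms

1. 0.0ms @ 0 + 170.293ms (3/7)
2. 170.293ms @ 3/7 + 170.293ms (3/7)
3. 340.587ms @ 6/7 + 170.293ms (3/7)
4. 510.88ms @ 9/7 + 170.293ms (3/7)
5. 681.173ms @ 12/7 + 170.293ms (3/7)
6. 851.466ms @ 15/7 + 170.293ms (3/7)
7. 1021.76ms @ 18/7 + 289.499ms (51/70)
8. 1311.258ms @ 33/10 + 119.205ms (3/10)
9. 1430.464ms @ 18/5 + 119.205ms (3/10)
10. 1549.669ms @ 39/10 + 119.205ms (3/10)
11. 1668.874ms @ 21/5 + 119.205ms (3/10)
12. 1788.079ms @ 9/2 + 596.026ms (3/2)
13. 2384.106ms @ 6 + 149.007ms (3/8)
14. 2533.113ms @ 51/8 + 149.007ms (3/8)
15. 2682.119ms @ 27/4 + 298.013ms (3/4)
16. 2980.132ms @ 15/2 + 596.026ms (3/2)
17. 3576.159ms @ 9 + 596.026ms (3/2)
18. 4172.185ms @ 21/2 + 596.026ms (3/2)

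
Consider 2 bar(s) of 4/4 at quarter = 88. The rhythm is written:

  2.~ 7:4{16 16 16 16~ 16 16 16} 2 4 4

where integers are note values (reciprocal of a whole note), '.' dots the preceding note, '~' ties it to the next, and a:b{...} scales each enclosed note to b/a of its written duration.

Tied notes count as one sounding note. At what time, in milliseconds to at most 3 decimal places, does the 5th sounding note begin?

note 5 onset = 26/7b = 2532.468ms

1. 0.0ms @ 0 + 2142.857ms (22/7)
2. 2142.857ms @ 22/7 + 97.403ms (1/7)
3. 2240.26ms @ 23/7 + 97.403ms (1/7)
4. 2337.662ms @ 24/7 + 194.805ms (2/7)
5. 2532.468ms @ 26/7 + 97.403ms (1/7)
6. 2629.87ms @ 27/7 + 97.403ms (1/7)
7. 2727.273ms @ 4 + 1363.636ms (2)
8. 4090.909ms @ 6 + 681.818ms (1)
9. 4772.727ms @ 7 + 681.818ms (1)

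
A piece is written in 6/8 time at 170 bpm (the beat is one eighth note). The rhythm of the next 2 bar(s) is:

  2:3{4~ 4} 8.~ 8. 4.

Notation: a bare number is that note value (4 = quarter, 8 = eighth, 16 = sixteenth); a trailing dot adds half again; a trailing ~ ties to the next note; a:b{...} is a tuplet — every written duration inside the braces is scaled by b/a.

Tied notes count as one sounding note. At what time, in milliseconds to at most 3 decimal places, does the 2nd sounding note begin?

1. 0.0ms @ 0 + 2117.647ms (6)
2. 2117.647ms @ 6 + 1058.824ms (3)
3. 3176.471ms @ 9 + 1058.824ms (3)

note 2 onset = 6b = 2117.647ms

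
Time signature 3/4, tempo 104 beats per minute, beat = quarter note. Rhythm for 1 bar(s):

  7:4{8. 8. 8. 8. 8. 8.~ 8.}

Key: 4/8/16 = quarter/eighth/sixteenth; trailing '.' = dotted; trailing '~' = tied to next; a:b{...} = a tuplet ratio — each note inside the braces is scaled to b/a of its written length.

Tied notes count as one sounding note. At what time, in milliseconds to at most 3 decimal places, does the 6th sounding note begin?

note 6 onset = 15/7b = 1236.264ms

1. 0.0ms @ 0 + 247.253ms (3/7)
2. 247.253ms @ 3/7 + 247.253ms (3/7)
3. 494.505ms @ 6/7 + 247.253ms (3/7)
4. 741.758ms @ 9/7 + 247.253ms (3/7)
5. 989.011ms @ 12/7 + 247.253ms (3/7)
6. 1236.264ms @ 15/7 + 494.505ms (6/7)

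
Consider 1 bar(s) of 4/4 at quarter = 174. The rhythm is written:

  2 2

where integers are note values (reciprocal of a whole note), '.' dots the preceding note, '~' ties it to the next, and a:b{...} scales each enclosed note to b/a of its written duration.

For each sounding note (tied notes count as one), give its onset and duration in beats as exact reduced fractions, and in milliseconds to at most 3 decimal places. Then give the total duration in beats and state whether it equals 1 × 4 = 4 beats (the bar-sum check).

1) 0.0ms=0b +689.655ms=2b
2) 689.655ms=2b +689.655ms=2b
Σ=4b of 4 (174bpm 4/4) — PASS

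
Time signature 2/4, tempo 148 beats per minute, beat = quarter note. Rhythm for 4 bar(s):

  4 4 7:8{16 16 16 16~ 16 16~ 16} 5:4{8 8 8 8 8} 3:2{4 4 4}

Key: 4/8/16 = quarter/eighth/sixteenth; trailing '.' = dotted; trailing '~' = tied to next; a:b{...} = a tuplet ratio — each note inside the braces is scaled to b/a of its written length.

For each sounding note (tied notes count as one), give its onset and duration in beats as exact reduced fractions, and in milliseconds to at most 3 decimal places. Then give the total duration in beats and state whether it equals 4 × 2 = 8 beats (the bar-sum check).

1) 0.0ms=0b +405.405ms=1b
2) 405.405ms=1b +405.405ms=1b
3) 810.811ms=2b +115.83ms=2/7b
4) 926.641ms=16/7b +115.83ms=2/7b
5) 1042.471ms=18/7b +115.83ms=2/7b
6) 1158.301ms=20/7b +231.66ms=4/7b
7) 1389.961ms=24/7b +231.66ms=4/7b
8) 1621.622ms=4b +162.162ms=2/5b
9) 1783.784ms=22/5b +162.162ms=2/5b
10) 1945.946ms=24/5b +162.162ms=2/5b
11) 2108.108ms=26/5b +162.162ms=2/5b
12) 2270.27ms=28/5b +162.162ms=2/5b
13) 2432.432ms=6b +270.27ms=2/3b
14) 2702.703ms=20/3b +270.27ms=2/3b
15) 2972.973ms=22/3b +270.27ms=2/3b
Σ=8b of 8 (148bpm 2/4) — PASS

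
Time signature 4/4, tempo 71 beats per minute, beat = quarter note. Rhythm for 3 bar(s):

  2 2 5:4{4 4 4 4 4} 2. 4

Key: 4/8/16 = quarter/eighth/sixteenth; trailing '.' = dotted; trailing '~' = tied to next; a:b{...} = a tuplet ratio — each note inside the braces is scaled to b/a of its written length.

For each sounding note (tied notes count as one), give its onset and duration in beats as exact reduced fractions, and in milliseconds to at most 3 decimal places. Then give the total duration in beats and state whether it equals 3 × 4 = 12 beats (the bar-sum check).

1) 0.0ms=0b +1690.141ms=2b
2) 1690.141ms=2b +1690.141ms=2b
3) 3380.282ms=4b +676.056ms=4/5b
4) 4056.338ms=24/5b +676.056ms=4/5b
5) 4732.394ms=28/5b +676.056ms=4/5b
6) 5408.451ms=32/5b +676.056ms=4/5b
7) 6084.507ms=36/5b +676.056ms=4/5b
8) 6760.563ms=8b +2535.211ms=3b
9) 9295.775ms=11b +845.07ms=1b
Σ=12b of 12 (71bpm 4/4) — PASS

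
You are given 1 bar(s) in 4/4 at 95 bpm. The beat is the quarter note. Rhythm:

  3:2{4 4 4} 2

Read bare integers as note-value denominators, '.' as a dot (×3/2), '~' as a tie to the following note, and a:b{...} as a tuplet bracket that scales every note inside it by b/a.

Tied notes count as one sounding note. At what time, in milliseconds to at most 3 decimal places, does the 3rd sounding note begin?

1. 0.0ms @ 0 + 421.053ms (2/3)
2. 421.053ms @ 2/3 + 421.053ms (2/3)
3. 842.105ms @ 4/3 + 421.053ms (2/3)
4. 1263.158ms @ 2 + 1263.158ms (2)

note 3 onset = 4/3b = 842.105ms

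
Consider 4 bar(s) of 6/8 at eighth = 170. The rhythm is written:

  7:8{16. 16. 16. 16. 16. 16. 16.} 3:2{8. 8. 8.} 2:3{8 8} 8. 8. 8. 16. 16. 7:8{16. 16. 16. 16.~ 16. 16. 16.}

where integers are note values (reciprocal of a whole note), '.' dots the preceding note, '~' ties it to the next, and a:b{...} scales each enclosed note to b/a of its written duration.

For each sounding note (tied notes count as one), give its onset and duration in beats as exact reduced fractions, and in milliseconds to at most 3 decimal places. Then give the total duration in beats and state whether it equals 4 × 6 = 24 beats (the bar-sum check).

1) 0.0ms=0b +302.521ms=6/7b
2) 302.521ms=6/7b +302.521ms=6/7b
3) 605.042ms=12/7b +302.521ms=6/7b
4) 907.563ms=18/7b +302.521ms=6/7b
5) 1210.084ms=24/7b +302.521ms=6/7b
6) 1512.605ms=30/7b +302.521ms=6/7b
7) 1815.126ms=36/7b +302.521ms=6/7b
8) 2117.647ms=6b +352.941ms=1b
9) 2470.588ms=7b +352.941ms=1b
10) 2823.529ms=8b +352.941ms=1b
11) 3176.471ms=9b +529.412ms=3/2b
12) 3705.882ms=21/2b +529.412ms=3/2b
13) 4235.294ms=12b +529.412ms=3/2b
14) 4764.706ms=27/2b +529.412ms=3/2b
15) 5294.118ms=15b +529.412ms=3/2b
16) 5823.529ms=33/2b +264.706ms=3/4b
17) 6088.235ms=69/4b +264.706ms=3/4b
18) 6352.941ms=18b +302.521ms=6/7b
19) 6655.462ms=132/7b +302.521ms=6/7b
20) 6957.983ms=138/7b +302.521ms=6/7b
21) 7260.504ms=144/7b +605.042ms=12/7b
22) 7865.546ms=156/7b +302.521ms=6/7b
23) 8168.067ms=162/7b +302.521ms=6/7b
Σ=24b of 24 (170bpm 6/8) — PASS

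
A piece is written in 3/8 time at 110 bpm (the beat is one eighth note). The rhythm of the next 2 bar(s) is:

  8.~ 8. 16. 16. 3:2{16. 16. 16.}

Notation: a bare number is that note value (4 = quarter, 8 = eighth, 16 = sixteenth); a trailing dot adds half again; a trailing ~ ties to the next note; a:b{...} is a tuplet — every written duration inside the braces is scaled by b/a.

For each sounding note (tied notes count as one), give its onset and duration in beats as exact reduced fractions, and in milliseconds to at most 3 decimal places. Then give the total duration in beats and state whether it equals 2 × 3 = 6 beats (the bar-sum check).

1) 0.0ms=0b +1636.364ms=3b
2) 1636.364ms=3b +409.091ms=3/4b
3) 2045.455ms=15/4b +409.091ms=3/4b
4) 2454.545ms=9/2b +272.727ms=1/2b
5) 2727.273ms=5b +272.727ms=1/2b
6) 3000.0ms=11/2b +272.727ms=1/2b
Σ=6b of 6 (110bpm 3/8) — PASS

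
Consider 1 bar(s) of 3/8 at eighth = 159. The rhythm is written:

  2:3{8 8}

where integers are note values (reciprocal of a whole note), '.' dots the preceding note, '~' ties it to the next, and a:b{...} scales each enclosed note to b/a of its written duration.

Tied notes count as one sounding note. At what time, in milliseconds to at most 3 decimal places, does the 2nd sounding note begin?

note 2 onset = 3/2b = 566.038ms

1. 0.0ms @ 0 + 566.038ms (3/2)
2. 566.038ms @ 3/2 + 566.038ms (3/2)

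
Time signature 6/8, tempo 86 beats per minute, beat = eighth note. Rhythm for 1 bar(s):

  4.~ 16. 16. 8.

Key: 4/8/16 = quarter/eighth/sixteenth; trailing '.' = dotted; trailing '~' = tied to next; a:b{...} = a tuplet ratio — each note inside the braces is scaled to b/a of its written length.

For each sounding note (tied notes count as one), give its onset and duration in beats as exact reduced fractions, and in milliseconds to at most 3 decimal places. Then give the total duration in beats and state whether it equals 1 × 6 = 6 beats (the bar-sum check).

1) 0.0ms=0b +2616.279ms=15/4b
2) 2616.279ms=15/4b +523.256ms=3/4b
3) 3139.535ms=9/2b +1046.512ms=3/2b
Σ=6b of 6 (86bpm 6/8) — PASS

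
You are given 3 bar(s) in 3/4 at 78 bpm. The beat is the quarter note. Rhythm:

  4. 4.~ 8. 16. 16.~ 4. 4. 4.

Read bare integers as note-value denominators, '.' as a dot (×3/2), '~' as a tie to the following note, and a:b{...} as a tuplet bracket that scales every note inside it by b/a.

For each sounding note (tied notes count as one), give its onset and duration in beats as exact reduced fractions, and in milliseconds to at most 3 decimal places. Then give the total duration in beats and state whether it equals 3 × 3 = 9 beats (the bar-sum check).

1) 0.0ms=0b +1153.846ms=3/2b
2) 1153.846ms=3/2b +1730.769ms=9/4b
3) 2884.615ms=15/4b +288.462ms=3/8b
4) 3173.077ms=33/8b +1442.308ms=15/8b
5) 4615.385ms=6b +1153.846ms=3/2b
6) 5769.231ms=15/2b +1153.846ms=3/2b
Σ=9b of 9 (78bpm 3/4) — PASS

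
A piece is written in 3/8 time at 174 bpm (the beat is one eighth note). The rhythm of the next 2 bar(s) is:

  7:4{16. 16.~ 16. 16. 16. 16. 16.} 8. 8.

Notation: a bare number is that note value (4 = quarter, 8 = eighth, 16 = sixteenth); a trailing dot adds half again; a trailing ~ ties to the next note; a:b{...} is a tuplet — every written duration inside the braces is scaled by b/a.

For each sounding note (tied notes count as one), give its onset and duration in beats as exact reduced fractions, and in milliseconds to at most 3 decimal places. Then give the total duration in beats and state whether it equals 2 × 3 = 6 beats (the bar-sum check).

1) 0.0ms=0b +147.783ms=3/7b
2) 147.783ms=3/7b +295.567ms=6/7b
3) 443.35ms=9/7b +147.783ms=3/7b
4) 591.133ms=12/7b +147.783ms=3/7b
5) 738.916ms=15/7b +147.783ms=3/7b
6) 886.7ms=18/7b +147.783ms=3/7b
7) 1034.483ms=3b +517.241ms=3/2b
8) 1551.724ms=9/2b +517.241ms=3/2b
Σ=6b of 6 (174bpm 3/8) — PASS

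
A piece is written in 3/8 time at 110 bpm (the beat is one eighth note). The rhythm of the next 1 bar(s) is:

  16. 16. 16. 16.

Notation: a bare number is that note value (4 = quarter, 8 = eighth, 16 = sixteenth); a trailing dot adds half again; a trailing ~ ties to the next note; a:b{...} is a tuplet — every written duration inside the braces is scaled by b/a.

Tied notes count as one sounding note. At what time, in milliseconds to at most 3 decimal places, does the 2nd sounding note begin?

1. 0.0ms @ 0 + 409.091ms (3/4)
2. 409.091ms @ 3/4 + 409.091ms (3/4)
3. 818.182ms @ 3/2 + 409.091ms (3/4)
4. 1227.273ms @ 9/4 + 409.091ms (3/4)

note 2 onset = 3/4b = 409.091ms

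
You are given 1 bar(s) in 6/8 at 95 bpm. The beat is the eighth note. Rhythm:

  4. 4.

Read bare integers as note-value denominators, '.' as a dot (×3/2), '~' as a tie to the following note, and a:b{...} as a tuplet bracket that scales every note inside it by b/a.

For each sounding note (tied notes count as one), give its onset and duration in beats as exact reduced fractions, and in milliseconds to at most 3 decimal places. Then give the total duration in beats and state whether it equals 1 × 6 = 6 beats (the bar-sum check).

1) 0.0ms=0b +1894.737ms=3b
2) 1894.737ms=3b +1894.737ms=3b
Σ=6b of 6 (95bpm 6/8) — PASS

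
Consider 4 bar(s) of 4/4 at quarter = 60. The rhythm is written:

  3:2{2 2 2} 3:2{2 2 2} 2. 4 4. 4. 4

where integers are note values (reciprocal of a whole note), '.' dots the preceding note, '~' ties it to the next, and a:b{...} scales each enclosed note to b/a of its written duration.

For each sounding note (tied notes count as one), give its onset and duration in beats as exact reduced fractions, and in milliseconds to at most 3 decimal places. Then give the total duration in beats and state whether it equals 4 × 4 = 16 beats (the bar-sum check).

1) 0.0ms=0b +1333.333ms=4/3b
2) 1333.333ms=4/3b +1333.333ms=4/3b
3) 2666.667ms=8/3b +1333.333ms=4/3b
4) 4000.0ms=4b +1333.333ms=4/3b
5) 5333.333ms=16/3b +1333.333ms=4/3b
6) 6666.667ms=20/3b +1333.333ms=4/3b
7) 8000.0ms=8b +3000.0ms=3b
8) 11000.0ms=11b +1000.0ms=1b
9) 12000.0ms=12b +1500.0ms=3/2b
10) 13500.0ms=27/2b +1500.0ms=3/2b
11) 15000.0ms=15b +1000.0ms=1b
Σ=16b of 16 (60bpm 4/4) — PASS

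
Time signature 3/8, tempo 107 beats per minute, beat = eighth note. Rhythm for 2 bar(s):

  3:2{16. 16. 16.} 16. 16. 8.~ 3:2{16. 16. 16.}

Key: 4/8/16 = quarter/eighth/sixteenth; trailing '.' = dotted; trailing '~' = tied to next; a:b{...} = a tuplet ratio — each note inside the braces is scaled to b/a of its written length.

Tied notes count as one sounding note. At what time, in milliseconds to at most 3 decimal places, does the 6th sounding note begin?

note 6 onset = 3b = 1682.243ms

1. 0.0ms @ 0 + 280.374ms (1/2)
2. 280.374ms @ 1/2 + 280.374ms (1/2)
3. 560.748ms @ 1 + 280.374ms (1/2)
4. 841.121ms @ 3/2 + 420.561ms (3/4)
5. 1261.682ms @ 9/4 + 420.561ms (3/4)
6. 1682.243ms @ 3 + 1121.495ms (2)
7. 2803.738ms @ 5 + 280.374ms (1/2)
8. 3084.112ms @ 11/2 + 280.374ms (1/2)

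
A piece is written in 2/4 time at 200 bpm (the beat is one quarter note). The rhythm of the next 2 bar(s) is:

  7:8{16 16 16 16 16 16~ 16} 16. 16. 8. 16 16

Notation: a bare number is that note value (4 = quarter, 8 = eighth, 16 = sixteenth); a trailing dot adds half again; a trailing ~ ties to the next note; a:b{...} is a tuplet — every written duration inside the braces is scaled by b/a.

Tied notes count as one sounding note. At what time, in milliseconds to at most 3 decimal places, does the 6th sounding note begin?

note 6 onset = 10/7b = 428.571ms

1. 0.0ms @ 0 + 85.714ms (2/7)
2. 85.714ms @ 2/7 + 85.714ms (2/7)
3. 171.429ms @ 4/7 + 85.714ms (2/7)
4. 257.143ms @ 6/7 + 85.714ms (2/7)
5. 342.857ms @ 8/7 + 85.714ms (2/7)
6. 428.571ms @ 10/7 + 171.429ms (4/7)
7. 600.0ms @ 2 + 112.5ms (3/8)
8. 712.5ms @ 19/8 + 112.5ms (3/8)
9. 825.0ms @ 11/4 + 225.0ms (3/4)
10. 1050.0ms @ 7/2 + 75.0ms (1/4)
11. 1125.0ms @ 15/4 + 75.0ms (1/4)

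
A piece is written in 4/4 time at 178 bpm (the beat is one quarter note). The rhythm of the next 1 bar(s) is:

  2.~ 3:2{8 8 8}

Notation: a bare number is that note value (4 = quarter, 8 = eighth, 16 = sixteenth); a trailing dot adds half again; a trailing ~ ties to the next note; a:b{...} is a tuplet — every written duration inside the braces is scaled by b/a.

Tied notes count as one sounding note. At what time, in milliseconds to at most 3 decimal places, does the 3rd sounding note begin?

1. 0.0ms @ 0 + 1123.596ms (10/3)
2. 1123.596ms @ 10/3 + 112.36ms (1/3)
3. 1235.955ms @ 11/3 + 112.36ms (1/3)

note 3 onset = 11/3b = 1235.955ms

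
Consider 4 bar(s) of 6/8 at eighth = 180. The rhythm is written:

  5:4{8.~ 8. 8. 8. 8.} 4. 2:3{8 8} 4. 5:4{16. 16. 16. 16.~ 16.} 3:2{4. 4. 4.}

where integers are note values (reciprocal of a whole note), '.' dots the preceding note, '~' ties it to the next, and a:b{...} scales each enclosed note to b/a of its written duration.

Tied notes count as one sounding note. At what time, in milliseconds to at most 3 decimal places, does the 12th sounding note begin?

1. 0.0ms @ 0 + 800.0ms (12/5)
2. 800.0ms @ 12/5 + 400.0ms (6/5)
3. 1200.0ms @ 18/5 + 400.0ms (6/5)
4. 1600.0ms @ 24/5 + 400.0ms (6/5)
5. 2000.0ms @ 6 + 1000.0ms (3)
6. 3000.0ms @ 9 + 500.0ms (3/2)
7. 3500.0ms @ 21/2 + 500.0ms (3/2)
8. 4000.0ms @ 12 + 1000.0ms (3)
9. 5000.0ms @ 15 + 200.0ms (3/5)
10. 5200.0ms @ 78/5 + 200.0ms (3/5)
11. 5400.0ms @ 81/5 + 200.0ms (3/5)
12. 5600.0ms @ 84/5 + 400.0ms (6/5)
13. 6000.0ms @ 18 + 666.667ms (2)
14. 6666.667ms @ 20 + 666.667ms (2)
15. 7333.333ms @ 22 + 666.667ms (2)

note 12 onset = 84/5b = 5600.0ms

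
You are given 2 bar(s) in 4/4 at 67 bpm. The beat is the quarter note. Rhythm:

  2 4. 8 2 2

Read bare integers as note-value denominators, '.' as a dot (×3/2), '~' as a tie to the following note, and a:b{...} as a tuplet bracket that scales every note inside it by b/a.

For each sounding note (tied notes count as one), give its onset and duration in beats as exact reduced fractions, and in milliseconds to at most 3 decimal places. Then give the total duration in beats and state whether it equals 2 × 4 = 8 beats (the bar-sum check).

1) 0.0ms=0b +1791.045ms=2b
2) 1791.045ms=2b +1343.284ms=3/2b
3) 3134.328ms=7/2b +447.761ms=1/2b
4) 3582.09ms=4b +1791.045ms=2b
5) 5373.134ms=6b +1791.045ms=2b
Σ=8b of 8 (67bpm 4/4) — PASS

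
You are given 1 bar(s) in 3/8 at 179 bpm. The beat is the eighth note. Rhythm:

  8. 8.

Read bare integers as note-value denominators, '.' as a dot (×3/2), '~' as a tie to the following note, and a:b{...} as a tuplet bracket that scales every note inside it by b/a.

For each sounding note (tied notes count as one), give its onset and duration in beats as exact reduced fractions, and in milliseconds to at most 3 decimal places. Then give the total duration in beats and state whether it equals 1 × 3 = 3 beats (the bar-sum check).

1) 0.0ms=0b +502.793ms=3/2b
2) 502.793ms=3/2b +502.793ms=3/2b
Σ=3b of 3 (179bpm 3/8) — PASS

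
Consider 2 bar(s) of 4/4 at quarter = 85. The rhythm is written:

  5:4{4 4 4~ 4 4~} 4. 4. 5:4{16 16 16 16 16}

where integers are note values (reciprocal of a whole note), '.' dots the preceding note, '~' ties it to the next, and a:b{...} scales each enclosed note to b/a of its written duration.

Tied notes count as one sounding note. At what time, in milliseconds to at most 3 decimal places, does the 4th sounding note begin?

note 4 onset = 16/5b = 2258.824ms

1. 0.0ms @ 0 + 564.706ms (4/5)
2. 564.706ms @ 4/5 + 564.706ms (4/5)
3. 1129.412ms @ 8/5 + 1129.412ms (8/5)
4. 2258.824ms @ 16/5 + 1623.529ms (23/10)
5. 3882.353ms @ 11/2 + 1058.824ms (3/2)
6. 4941.176ms @ 7 + 141.176ms (1/5)
7. 5082.353ms @ 36/5 + 141.176ms (1/5)
8. 5223.529ms @ 37/5 + 141.176ms (1/5)
9. 5364.706ms @ 38/5 + 141.176ms (1/5)
10. 5505.882ms @ 39/5 + 141.176ms (1/5)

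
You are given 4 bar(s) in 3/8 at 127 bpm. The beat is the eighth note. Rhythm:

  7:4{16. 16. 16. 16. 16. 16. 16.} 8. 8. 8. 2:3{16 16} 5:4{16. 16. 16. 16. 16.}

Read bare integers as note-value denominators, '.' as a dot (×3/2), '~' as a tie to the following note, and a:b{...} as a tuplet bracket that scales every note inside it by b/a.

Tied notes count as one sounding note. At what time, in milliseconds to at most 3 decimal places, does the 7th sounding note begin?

note 7 onset = 18/7b = 1214.848ms

1. 0.0ms @ 0 + 202.475ms (3/7)
2. 202.475ms @ 3/7 + 202.475ms (3/7)
3. 404.949ms @ 6/7 + 202.475ms (3/7)
4. 607.424ms @ 9/7 + 202.475ms (3/7)
5. 809.899ms @ 12/7 + 202.475ms (3/7)
6. 1012.373ms @ 15/7 + 202.475ms (3/7)
7. 1214.848ms @ 18/7 + 202.475ms (3/7)
8. 1417.323ms @ 3 + 708.661ms (3/2)
9. 2125.984ms @ 9/2 + 708.661ms (3/2)
10. 2834.646ms @ 6 + 708.661ms (3/2)
11. 3543.307ms @ 15/2 + 354.331ms (3/4)
12. 3897.638ms @ 33/4 + 354.331ms (3/4)
13. 4251.969ms @ 9 + 283.465ms (3/5)
14. 4535.433ms @ 48/5 + 283.465ms (3/5)
15. 4818.898ms @ 51/5 + 283.465ms (3/5)
16. 5102.362ms @ 54/5 + 283.465ms (3/5)
17. 5385.827ms @ 57/5 + 283.465ms (3/5)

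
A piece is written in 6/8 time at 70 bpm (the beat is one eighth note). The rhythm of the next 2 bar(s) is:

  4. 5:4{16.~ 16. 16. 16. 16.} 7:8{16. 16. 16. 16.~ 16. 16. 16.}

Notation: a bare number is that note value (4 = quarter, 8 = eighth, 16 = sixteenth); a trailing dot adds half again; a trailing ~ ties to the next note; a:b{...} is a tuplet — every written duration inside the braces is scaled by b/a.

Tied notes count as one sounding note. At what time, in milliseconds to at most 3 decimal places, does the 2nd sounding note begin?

note 2 onset = 3b = 2571.429ms

1. 0.0ms @ 0 + 2571.429ms (3)
2. 2571.429ms @ 3 + 1028.571ms (6/5)
3. 3600.0ms @ 21/5 + 514.286ms (3/5)
4. 4114.286ms @ 24/5 + 514.286ms (3/5)
5. 4628.571ms @ 27/5 + 514.286ms (3/5)
6. 5142.857ms @ 6 + 734.694ms (6/7)
7. 5877.551ms @ 48/7 + 734.694ms (6/7)
8. 6612.245ms @ 54/7 + 734.694ms (6/7)
9. 7346.939ms @ 60/7 + 1469.388ms (12/7)
10. 8816.327ms @ 72/7 + 734.694ms (6/7)
11. 9551.02ms @ 78/7 + 734.694ms (6/7)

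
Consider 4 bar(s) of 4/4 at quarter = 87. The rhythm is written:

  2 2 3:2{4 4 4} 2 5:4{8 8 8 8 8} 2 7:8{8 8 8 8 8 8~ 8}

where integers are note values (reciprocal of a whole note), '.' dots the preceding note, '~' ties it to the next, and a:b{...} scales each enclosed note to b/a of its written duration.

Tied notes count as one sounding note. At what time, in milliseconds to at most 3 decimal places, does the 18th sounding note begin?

note 18 onset = 104/7b = 10246.305ms

1. 0.0ms @ 0 + 1379.31ms (2)
2. 1379.31ms @ 2 + 1379.31ms (2)
3. 2758.621ms @ 4 + 459.77ms (2/3)
4. 3218.391ms @ 14/3 + 459.77ms (2/3)
5. 3678.161ms @ 16/3 + 459.77ms (2/3)
6. 4137.931ms @ 6 + 1379.31ms (2)
7. 5517.241ms @ 8 + 275.862ms (2/5)
8. 5793.103ms @ 42/5 + 275.862ms (2/5)
9. 6068.966ms @ 44/5 + 275.862ms (2/5)
10. 6344.828ms @ 46/5 + 275.862ms (2/5)
11. 6620.69ms @ 48/5 + 275.862ms (2/5)
12. 6896.552ms @ 10 + 1379.31ms (2)
13. 8275.862ms @ 12 + 394.089ms (4/7)
14. 8669.951ms @ 88/7 + 394.089ms (4/7)
15. 9064.039ms @ 92/7 + 394.089ms (4/7)
16. 9458.128ms @ 96/7 + 394.089ms (4/7)
17. 9852.217ms @ 100/7 + 394.089ms (4/7)
18. 10246.305ms @ 104/7 + 788.177ms (8/7)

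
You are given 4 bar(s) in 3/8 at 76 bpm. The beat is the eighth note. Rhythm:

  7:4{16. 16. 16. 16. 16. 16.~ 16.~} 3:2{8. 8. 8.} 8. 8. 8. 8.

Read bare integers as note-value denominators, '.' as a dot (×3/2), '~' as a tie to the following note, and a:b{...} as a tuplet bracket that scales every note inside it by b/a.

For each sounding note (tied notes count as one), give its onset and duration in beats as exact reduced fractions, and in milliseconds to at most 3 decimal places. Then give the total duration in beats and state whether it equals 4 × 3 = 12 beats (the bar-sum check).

1) 0.0ms=0b +338.346ms=3/7b
2) 338.346ms=3/7b +338.346ms=3/7b
3) 676.692ms=6/7b +338.346ms=3/7b
4) 1015.038ms=9/7b +338.346ms=3/7b
5) 1353.383ms=12/7b +338.346ms=3/7b
6) 1691.729ms=15/7b +1466.165ms=13/7b
7) 3157.895ms=4b +789.474ms=1b
8) 3947.368ms=5b +789.474ms=1b
9) 4736.842ms=6b +1184.211ms=3/2b
10) 5921.053ms=15/2b +1184.211ms=3/2b
11) 7105.263ms=9b +1184.211ms=3/2b
12) 8289.474ms=21/2b +1184.211ms=3/2b
Σ=12b of 12 (76bpm 3/8) — PASS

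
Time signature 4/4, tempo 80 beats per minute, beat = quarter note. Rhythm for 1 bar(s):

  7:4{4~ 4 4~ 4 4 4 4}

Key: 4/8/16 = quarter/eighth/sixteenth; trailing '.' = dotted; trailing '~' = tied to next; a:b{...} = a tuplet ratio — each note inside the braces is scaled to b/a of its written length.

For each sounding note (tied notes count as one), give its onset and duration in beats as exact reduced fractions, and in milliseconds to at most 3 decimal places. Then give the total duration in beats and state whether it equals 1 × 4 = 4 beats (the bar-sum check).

1) 0.0ms=0b +857.143ms=8/7b
2) 857.143ms=8/7b +857.143ms=8/7b
3) 1714.286ms=16/7b +428.571ms=4/7b
4) 2142.857ms=20/7b +428.571ms=4/7b
5) 2571.429ms=24/7b +428.571ms=4/7b
Σ=4b of 4 (80bpm 4/4) — PASS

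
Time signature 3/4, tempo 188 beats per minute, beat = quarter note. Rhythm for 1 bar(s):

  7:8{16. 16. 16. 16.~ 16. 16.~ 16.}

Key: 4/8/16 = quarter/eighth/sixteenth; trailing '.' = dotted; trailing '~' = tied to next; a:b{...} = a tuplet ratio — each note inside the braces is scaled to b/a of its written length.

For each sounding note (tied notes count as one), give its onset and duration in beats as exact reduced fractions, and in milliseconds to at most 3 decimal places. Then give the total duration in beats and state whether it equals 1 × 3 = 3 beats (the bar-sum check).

1) 0.0ms=0b +136.778ms=3/7b
2) 136.778ms=3/7b +136.778ms=3/7b
3) 273.556ms=6/7b +136.778ms=3/7b
4) 410.334ms=9/7b +273.556ms=6/7b
5) 683.891ms=15/7b +273.556ms=6/7b
Σ=3b of 3 (188bpm 3/4) — PASS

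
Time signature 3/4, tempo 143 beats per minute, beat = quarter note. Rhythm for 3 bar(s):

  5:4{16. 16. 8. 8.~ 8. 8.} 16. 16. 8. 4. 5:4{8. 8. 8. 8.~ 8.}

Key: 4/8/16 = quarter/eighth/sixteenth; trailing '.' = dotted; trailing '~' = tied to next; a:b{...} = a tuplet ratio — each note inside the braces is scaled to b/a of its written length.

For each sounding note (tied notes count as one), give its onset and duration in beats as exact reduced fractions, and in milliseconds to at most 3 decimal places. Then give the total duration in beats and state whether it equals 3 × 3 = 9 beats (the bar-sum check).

1) 0.0ms=0b +125.874ms=3/10b
2) 125.874ms=3/10b +125.874ms=3/10b
3) 251.748ms=3/5b +251.748ms=3/5b
4) 503.497ms=6/5b +503.497ms=6/5b
5) 1006.993ms=12/5b +251.748ms=3/5b
6) 1258.741ms=3b +157.343ms=3/8b
7) 1416.084ms=27/8b +157.343ms=3/8b
8) 1573.427ms=15/4b +314.685ms=3/4b
9) 1888.112ms=9/2b +629.371ms=3/2b
10) 2517.483ms=6b +251.748ms=3/5b
11) 2769.231ms=33/5b +251.748ms=3/5b
12) 3020.979ms=36/5b +251.748ms=3/5b
13) 3272.727ms=39/5b +503.497ms=6/5b
Σ=9b of 9 (143bpm 3/4) — PASS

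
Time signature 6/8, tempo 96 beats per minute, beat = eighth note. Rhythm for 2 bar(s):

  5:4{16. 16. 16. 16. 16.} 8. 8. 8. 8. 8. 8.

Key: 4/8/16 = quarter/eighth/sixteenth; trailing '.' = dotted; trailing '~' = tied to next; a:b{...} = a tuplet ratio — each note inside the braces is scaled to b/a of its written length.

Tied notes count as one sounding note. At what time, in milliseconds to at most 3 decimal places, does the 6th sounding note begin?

1. 0.0ms @ 0 + 375.0ms (3/5)
2. 375.0ms @ 3/5 + 375.0ms (3/5)
3. 750.0ms @ 6/5 + 375.0ms (3/5)
4. 1125.0ms @ 9/5 + 375.0ms (3/5)
5. 1500.0ms @ 12/5 + 375.0ms (3/5)
6. 1875.0ms @ 3 + 937.5ms (3/2)
7. 2812.5ms @ 9/2 + 937.5ms (3/2)
8. 3750.0ms @ 6 + 937.5ms (3/2)
9. 4687.5ms @ 15/2 + 937.5ms (3/2)
10. 5625.0ms @ 9 + 937.5ms (3/2)
11. 6562.5ms @ 21/2 + 937.5ms (3/2)

note 6 onset = 3b = 1875.0ms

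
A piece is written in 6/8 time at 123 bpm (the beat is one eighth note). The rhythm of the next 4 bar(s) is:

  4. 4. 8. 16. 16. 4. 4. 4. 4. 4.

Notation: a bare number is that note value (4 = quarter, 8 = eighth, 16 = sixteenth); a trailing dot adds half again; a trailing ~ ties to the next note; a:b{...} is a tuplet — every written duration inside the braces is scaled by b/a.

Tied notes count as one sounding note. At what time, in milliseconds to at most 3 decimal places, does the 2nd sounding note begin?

1. 0.0ms @ 0 + 1463.415ms (3)
2. 1463.415ms @ 3 + 1463.415ms (3)
3. 2926.829ms @ 6 + 731.707ms (3/2)
4. 3658.537ms @ 15/2 + 365.854ms (3/4)
5. 4024.39ms @ 33/4 + 365.854ms (3/4)
6. 4390.244ms @ 9 + 1463.415ms (3)
7. 5853.659ms @ 12 + 1463.415ms (3)
8. 7317.073ms @ 15 + 1463.415ms (3)
9. 8780.488ms @ 18 + 1463.415ms (3)
10. 10243.902ms @ 21 + 1463.415ms (3)

note 2 onset = 3b = 1463.415ms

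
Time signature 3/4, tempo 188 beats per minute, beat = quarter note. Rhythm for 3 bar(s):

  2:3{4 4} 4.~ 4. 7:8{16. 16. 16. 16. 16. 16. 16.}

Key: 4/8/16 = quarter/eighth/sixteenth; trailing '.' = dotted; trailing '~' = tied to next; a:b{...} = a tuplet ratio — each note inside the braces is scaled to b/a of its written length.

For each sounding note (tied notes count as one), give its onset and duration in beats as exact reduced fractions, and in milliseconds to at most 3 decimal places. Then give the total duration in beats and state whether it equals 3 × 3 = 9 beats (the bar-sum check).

1) 0.0ms=0b +478.723ms=3/2b
2) 478.723ms=3/2b +478.723ms=3/2b
3) 957.447ms=3b +957.447ms=3b
4) 1914.894ms=6b +136.778ms=3/7b
5) 2051.672ms=45/7b +136.778ms=3/7b
6) 2188.45ms=48/7b +136.778ms=3/7b
7) 2325.228ms=51/7b +136.778ms=3/7b
8) 2462.006ms=54/7b +136.778ms=3/7b
9) 2598.784ms=57/7b +136.778ms=3/7b
10) 2735.562ms=60/7b +136.778ms=3/7b
Σ=9b of 9 (188bpm 3/4) — PASS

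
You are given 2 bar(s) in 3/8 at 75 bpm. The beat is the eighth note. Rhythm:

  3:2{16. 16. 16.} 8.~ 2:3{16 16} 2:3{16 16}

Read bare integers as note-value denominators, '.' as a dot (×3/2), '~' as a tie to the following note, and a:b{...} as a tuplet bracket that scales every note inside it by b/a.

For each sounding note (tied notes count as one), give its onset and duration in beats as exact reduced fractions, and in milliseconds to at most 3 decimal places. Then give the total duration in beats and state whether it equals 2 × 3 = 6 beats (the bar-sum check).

1) 0.0ms=0b +400.0ms=1/2b
2) 400.0ms=1/2b +400.0ms=1/2b
3) 800.0ms=1b +400.0ms=1/2b
4) 1200.0ms=3/2b +1800.0ms=9/4b
5) 3000.0ms=15/4b +600.0ms=3/4b
6) 3600.0ms=9/2b +600.0ms=3/4b
7) 4200.0ms=21/4b +600.0ms=3/4b
Σ=6b of 6 (75bpm 3/8) — PASS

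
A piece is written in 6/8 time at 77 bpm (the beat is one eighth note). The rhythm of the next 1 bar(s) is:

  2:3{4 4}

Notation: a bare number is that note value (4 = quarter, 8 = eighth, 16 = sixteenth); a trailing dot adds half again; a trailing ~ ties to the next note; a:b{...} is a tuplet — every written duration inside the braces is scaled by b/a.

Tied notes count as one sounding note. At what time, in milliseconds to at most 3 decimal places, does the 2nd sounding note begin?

note 2 onset = 3b = 2337.662ms

1. 0.0ms @ 0 + 2337.662ms (3)
2. 2337.662ms @ 3 + 2337.662ms (3)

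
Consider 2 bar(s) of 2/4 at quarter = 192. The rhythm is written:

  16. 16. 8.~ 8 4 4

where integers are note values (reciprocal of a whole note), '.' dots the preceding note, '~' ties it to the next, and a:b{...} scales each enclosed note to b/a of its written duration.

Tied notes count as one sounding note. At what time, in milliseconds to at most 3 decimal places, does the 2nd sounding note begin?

note 2 onset = 3/8b = 117.188ms

1. 0.0ms @ 0 + 117.188ms (3/8)
2. 117.188ms @ 3/8 + 117.188ms (3/8)
3. 234.375ms @ 3/4 + 390.625ms (5/4)
4. 625.0ms @ 2 + 312.5ms (1)
5. 937.5ms @ 3 + 312.5ms (1)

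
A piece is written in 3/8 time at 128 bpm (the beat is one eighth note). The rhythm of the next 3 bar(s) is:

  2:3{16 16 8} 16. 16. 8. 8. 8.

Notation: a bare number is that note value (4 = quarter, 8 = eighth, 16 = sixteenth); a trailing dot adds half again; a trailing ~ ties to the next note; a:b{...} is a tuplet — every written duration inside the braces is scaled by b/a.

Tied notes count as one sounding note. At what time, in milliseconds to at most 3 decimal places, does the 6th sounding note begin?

1. 0.0ms @ 0 + 351.562ms (3/4)
2. 351.562ms @ 3/4 + 351.562ms (3/4)
3. 703.125ms @ 3/2 + 703.125ms (3/2)
4. 1406.25ms @ 3 + 351.562ms (3/4)
5. 1757.812ms @ 15/4 + 351.562ms (3/4)
6. 2109.375ms @ 9/2 + 703.125ms (3/2)
7. 2812.5ms @ 6 + 703.125ms (3/2)
8. 3515.625ms @ 15/2 + 703.125ms (3/2)

note 6 onset = 9/2b = 2109.375ms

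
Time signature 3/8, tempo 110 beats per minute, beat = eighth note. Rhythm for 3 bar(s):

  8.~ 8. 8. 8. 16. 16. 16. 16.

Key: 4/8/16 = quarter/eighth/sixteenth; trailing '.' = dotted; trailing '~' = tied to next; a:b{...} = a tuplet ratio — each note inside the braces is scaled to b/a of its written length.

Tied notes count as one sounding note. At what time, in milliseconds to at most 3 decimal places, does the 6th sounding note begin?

1. 0.0ms @ 0 + 1636.364ms (3)
2. 1636.364ms @ 3 + 818.182ms (3/2)
3. 2454.545ms @ 9/2 + 818.182ms (3/2)
4. 3272.727ms @ 6 + 409.091ms (3/4)
5. 3681.818ms @ 27/4 + 409.091ms (3/4)
6. 4090.909ms @ 15/2 + 409.091ms (3/4)
7. 4500.0ms @ 33/4 + 409.091ms (3/4)

note 6 onset = 15/2b = 4090.909ms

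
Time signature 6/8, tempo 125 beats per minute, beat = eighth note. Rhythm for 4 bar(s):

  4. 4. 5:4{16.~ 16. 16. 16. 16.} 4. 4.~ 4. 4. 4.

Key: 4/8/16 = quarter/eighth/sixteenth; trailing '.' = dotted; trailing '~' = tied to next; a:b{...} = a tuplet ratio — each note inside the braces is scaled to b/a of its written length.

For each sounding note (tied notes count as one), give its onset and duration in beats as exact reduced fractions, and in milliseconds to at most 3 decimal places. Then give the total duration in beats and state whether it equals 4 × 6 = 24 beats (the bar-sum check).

1) 0.0ms=0b +1440.0ms=3b
2) 1440.0ms=3b +1440.0ms=3b
3) 2880.0ms=6b +576.0ms=6/5b
4) 3456.0ms=36/5b +288.0ms=3/5b
5) 3744.0ms=39/5b +288.0ms=3/5b
6) 4032.0ms=42/5b +288.0ms=3/5b
7) 4320.0ms=9b +1440.0ms=3b
8) 5760.0ms=12b +2880.0ms=6b
9) 8640.0ms=18b +1440.0ms=3b
10) 10080.0ms=21b +1440.0ms=3b
Σ=24b of 24 (125bpm 6/8) — PASS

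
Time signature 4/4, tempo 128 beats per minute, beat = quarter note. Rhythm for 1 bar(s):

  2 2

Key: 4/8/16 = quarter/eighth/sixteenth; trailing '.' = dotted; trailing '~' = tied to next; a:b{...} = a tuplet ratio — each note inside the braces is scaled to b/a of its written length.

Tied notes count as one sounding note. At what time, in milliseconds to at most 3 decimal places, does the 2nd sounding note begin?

1. 0.0ms @ 0 + 937.5ms (2)
2. 937.5ms @ 2 + 937.5ms (2)

note 2 onset = 2b = 937.5ms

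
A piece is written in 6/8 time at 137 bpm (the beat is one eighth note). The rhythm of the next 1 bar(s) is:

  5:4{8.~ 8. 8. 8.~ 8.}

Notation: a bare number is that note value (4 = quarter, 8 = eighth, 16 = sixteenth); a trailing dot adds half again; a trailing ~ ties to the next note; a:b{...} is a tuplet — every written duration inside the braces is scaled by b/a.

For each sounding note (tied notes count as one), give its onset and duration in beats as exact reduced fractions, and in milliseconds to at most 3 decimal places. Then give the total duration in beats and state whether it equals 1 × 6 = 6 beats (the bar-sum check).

1) 0.0ms=0b +1051.095ms=12/5b
2) 1051.095ms=12/5b +525.547ms=6/5b
3) 1576.642ms=18/5b +1051.095ms=12/5b
Σ=6b of 6 (137bpm 6/8) — PASS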